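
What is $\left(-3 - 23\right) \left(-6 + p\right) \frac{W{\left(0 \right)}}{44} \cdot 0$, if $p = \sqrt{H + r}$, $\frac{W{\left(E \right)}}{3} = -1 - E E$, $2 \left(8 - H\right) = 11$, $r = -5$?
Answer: $0$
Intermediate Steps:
$H = \frac{5}{2}$ ($H = 8 - \frac{11}{2} = \frac{5}{2} \approx 2.5$)
$W{\left(E \right)} = -3 - 3 E^{2}$ ($W{\left(E \right)} = 3 \left(-1 - E E\right) = 3 \left(-1 - E^{2}\right) = -3 - 3 E^{2}$)
$p = \frac{i \sqrt{10}}{2}$ ($p = \sqrt{\frac{5}{2} - 5} = \sqrt{- \frac{5}{2}} = \frac{i \sqrt{10}}{2} \approx 1.5811 i$)
$\left(-3 - 23\right) \left(-6 + p\right) \frac{W{\left(0 \right)}}{44} \cdot 0 = \left(-3 - 23\right) \left(-6 + \frac{i \sqrt{10}}{2}\right) \frac{-3 - 3 \cdot 0^{2}}{44} \cdot 0 = - 26 \left(-6 + \frac{i \sqrt{10}}{2}\right) \left(-3 - 0\right) \frac{1}{44} \cdot 0 = \left(156 - 13 i \sqrt{10}\right) \left(-3 + 0\right) \frac{1}{44} \cdot 0 = \left(156 - 13 i \sqrt{10}\right) \left(\left(-3\right) \frac{1}{44}\right) 0 = \left(156 - 13 i \sqrt{10}\right) \left(- \frac{3}{44}\right) 0 = \left(- \frac{117}{11} + \frac{39 i \sqrt{10}}{44}\right) 0 = 0$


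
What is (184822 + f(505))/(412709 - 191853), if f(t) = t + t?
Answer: 23229/27607 ≈ 0.84142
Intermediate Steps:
f(t) = 2*t
(184822 + f(505))/(412709 - 191853) = (184822 + 2*505)/(412709 - 191853) = (184822 + 1010)/220856 = 185832*(1/220856) = 23229/27607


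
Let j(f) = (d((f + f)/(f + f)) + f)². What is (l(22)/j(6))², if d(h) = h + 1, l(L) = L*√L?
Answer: 1331/512 ≈ 2.5996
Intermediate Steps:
l(L) = L^(3/2)
d(h) = 1 + h
j(f) = (2 + f)² (j(f) = ((1 + (f + f)/(f + f)) + f)² = ((1 + (2*f)/((2*f))) + f)² = ((1 + (2*f)*(1/(2*f))) + f)² = ((1 + 1) + f)² = (2 + f)²)
(l(22)/j(6))² = (22^(3/2)/((2 + 6)²))² = ((22*√22)/(8²))² = ((22*√22)/64)² = ((22*√22)*(1/64))² = (11*√22/32)² = 1331/512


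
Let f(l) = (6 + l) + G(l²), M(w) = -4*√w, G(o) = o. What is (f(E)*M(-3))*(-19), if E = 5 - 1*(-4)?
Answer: 7296*I*√3 ≈ 12637.0*I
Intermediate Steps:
E = 9 (E = 5 + 4 = 9)
f(l) = 6 + l + l² (f(l) = (6 + l) + l² = 6 + l + l²)
(f(E)*M(-3))*(-19) = ((6 + 9 + 9²)*(-4*I*√3))*(-19) = ((6 + 9 + 81)*(-4*I*√3))*(-19) = (96*(-4*I*√3))*(-19) = -384*I*√3*(-19) = 7296*I*√3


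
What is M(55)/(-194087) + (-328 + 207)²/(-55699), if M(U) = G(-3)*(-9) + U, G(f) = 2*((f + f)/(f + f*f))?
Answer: -2845693794/10810451813 ≈ -0.26324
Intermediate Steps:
G(f) = 4*f/(f + f²) (G(f) = 2*((2*f)/(f + f²)) = 2*(2*f/(f + f²)) = 4*f/(f + f²))
M(U) = 18 + U (M(U) = (4/(1 - 3))*(-9) + U = (4/(-2))*(-9) + U = (4*(-½))*(-9) + U = -2*(-9) + U = 18 + U)
M(55)/(-194087) + (-328 + 207)²/(-55699) = (18 + 55)/(-194087) + (-328 + 207)²/(-55699) = 73*(-1/194087) + (-121)²*(-1/55699) = -73/194087 + 14641*(-1/55699) = -73/194087 - 14641/55699 = -2845693794/10810451813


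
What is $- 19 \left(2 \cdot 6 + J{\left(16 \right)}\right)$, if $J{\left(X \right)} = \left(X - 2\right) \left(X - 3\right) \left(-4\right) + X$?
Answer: $13300$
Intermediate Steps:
$J{\left(X \right)} = X - 4 \left(-3 + X\right) \left(-2 + X\right)$ ($J{\left(X \right)} = \left(-2 + X\right) \left(-3 + X\right) \left(-4\right) + X = \left(-3 + X\right) \left(-2 + X\right) \left(-4\right) + X = - 4 \left(-3 + X\right) \left(-2 + X\right) + X = X - 4 \left(-3 + X\right) \left(-2 + X\right)$)
$- 19 \left(2 \cdot 6 + J{\left(16 \right)}\right) = - 19 \left(2 \cdot 6 - \left(-312 + 1024\right)\right) = - 19 \left(12 - 712\right) = \left(-19\right) \left(-700\right) = 13300$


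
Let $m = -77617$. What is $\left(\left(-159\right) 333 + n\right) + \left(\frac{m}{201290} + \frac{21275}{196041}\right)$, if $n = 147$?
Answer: $- \frac{2083556638261547}{39461092890} \approx -52800.0$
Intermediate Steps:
$\left(\left(-159\right) 333 + n\right) + \left(\frac{m}{201290} + \frac{21275}{196041}\right) = \left(\left(-159\right) 333 + 147\right) + \left(- \frac{77617}{201290} + \frac{21275}{196041}\right) = \left(-52947 + 147\right) + \left(\left(-77617\right) \frac{1}{201290} + 21275 \cdot \frac{1}{196041}\right) = -52800 + \left(- \frac{77617}{201290} + \frac{21275}{196041}\right) = -52800 - \frac{10933669547}{39461092890} = - \frac{2083556638261547}{39461092890}$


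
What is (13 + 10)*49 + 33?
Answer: 1160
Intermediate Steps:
(13 + 10)*49 + 33 = 23*49 + 33 = 1127 + 33 = 1160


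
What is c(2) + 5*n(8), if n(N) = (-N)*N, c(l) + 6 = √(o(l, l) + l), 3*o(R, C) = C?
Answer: -326 + 2*√6/3 ≈ -324.37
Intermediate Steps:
o(R, C) = C/3
c(l) = -6 + 2*√3*√l/3 (c(l) = -6 + √(l/3 + l) = -6 + √(4*l/3) = -6 + 2*√3*√l/3)
n(N) = -N²
c(2) + 5*n(8) = (-6 + 2*√3*√2/3) + 5*(-1*8²) = (-6 + 2*√6/3) + 5*(-1*64) = (-6 + 2*√6/3) + 5*(-64) = (-6 + 2*√6/3) - 320 = -326 + 2*√6/3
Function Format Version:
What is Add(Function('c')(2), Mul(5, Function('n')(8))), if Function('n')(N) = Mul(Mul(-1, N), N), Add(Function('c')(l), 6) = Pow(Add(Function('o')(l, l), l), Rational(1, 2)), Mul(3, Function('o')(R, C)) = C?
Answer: Add(-326, Mul(Rational(2, 3), Pow(6, Rational(1, 2)))) ≈ -324.37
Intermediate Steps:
Function('o')(R, C) = Mul(Rational(1, 3), C)
Function('c')(l) = Add(-6, Mul(Rational(2, 3), Pow(3, Rational(1, 2)), Pow(l, Rational(1, 2)))) (Function('c')(l) = Add(-6, Pow(Add(Mul(Rational(1, 3), l), l), Rational(1, 2))) = Add(-6, Pow(Mul(Rational(4, 3), l), Rational(1, 2))) = Add(-6, Mul(Rational(2, 3), Pow(3, Rational(1, 2)), Pow(l, Rational(1, 2)))))
Function('n')(N) = Mul(-1, Pow(N, 2))
Add(Function('c')(2), Mul(5, Function('n')(8))) = Add(Add(-6, Mul(Rational(2, 3), Pow(3, Rational(1, 2)), Pow(2, Rational(1, 2)))), Mul(5, Mul(-1, Pow(8, 2)))) = Add(Add(-6, Mul(Rational(2, 3), Pow(6, Rational(1, 2)))), Mul(5, Mul(-1, 64))) = Add(Add(-6, Mul(Rational(2, 3), Pow(6, Rational(1, 2)))), Mul(5, -64)) = Add(Add(-6, Mul(Rational(2, 3), Pow(6, Rational(1, 2)))), -320) = Add(-326, Mul(Rational(2, 3), Pow(6, Rational(1, 2))))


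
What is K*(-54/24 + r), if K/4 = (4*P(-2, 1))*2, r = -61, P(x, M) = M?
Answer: -2024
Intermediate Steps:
K = 32 (K = 4*((4*1)*2) = 4*(4*2) = 4*8 = 32)
K*(-54/24 + r) = 32*(-54/24 - 61) = 32*(-54*1/24 - 61) = 32*(-9/4 - 61) = 32*(-253/4) = -2024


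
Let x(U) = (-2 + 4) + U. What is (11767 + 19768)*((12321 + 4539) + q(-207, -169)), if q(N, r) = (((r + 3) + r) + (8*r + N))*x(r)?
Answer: 10506137530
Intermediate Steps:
x(U) = 2 + U
q(N, r) = (2 + r)*(3 + N + 10*r) (q(N, r) = (((r + 3) + r) + (8*r + N))*(2 + r) = (((3 + r) + r) + (N + 8*r))*(2 + r) = ((3 + 2*r) + (N + 8*r))*(2 + r) = (3 + N + 10*r)*(2 + r) = (2 + r)*(3 + N + 10*r))
(11767 + 19768)*((12321 + 4539) + q(-207, -169)) = (11767 + 19768)*((12321 + 4539) + (2 - 169)*(3 - 207 + 10*(-169))) = 31535*(16860 - 167*(3 - 207 - 1690)) = 31535*(16860 - 167*(-1894)) = 31535*(16860 + 316298) = 31535*333158 = 10506137530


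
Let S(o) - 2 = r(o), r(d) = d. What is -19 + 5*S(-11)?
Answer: -64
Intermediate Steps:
S(o) = 2 + o
-19 + 5*S(-11) = -19 + 5*(2 - 11) = -19 + 5*(-9) = -19 - 45 = -64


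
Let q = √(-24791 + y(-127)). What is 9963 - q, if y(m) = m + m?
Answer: 9963 - I*√25045 ≈ 9963.0 - 158.26*I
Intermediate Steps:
y(m) = 2*m
q = I*√25045 (q = √(-24791 + 2*(-127)) = √(-24791 - 254) = √(-25045) = I*√25045 ≈ 158.26*I)
9963 - q = 9963 - I*√25045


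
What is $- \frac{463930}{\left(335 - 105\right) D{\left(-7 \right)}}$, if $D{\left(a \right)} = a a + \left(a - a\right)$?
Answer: $- \frac{46393}{1127} \approx -41.165$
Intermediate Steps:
$D{\left(a \right)} = a^{2}$ ($D{\left(a \right)} = a^{2} + 0 = a^{2}$)
$- \frac{463930}{\left(335 - 105\right) D{\left(-7 \right)}} = - \frac{463930}{\left(335 - 105\right) \left(-7\right)^{2}} = - \frac{463930}{230 \cdot 49} = - \frac{463930}{11270} = \left(-463930\right) \frac{1}{11270} = - \frac{46393}{1127}$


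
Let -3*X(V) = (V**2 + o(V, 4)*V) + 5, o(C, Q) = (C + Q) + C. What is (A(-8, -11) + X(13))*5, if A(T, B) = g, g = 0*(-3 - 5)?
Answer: -940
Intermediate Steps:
o(C, Q) = Q + 2*C
X(V) = -5/3 - V**2/3 - V*(4 + 2*V)/3 (X(V) = -((V**2 + (4 + 2*V)*V) + 5)/3 = -((V**2 + V*(4 + 2*V)) + 5)/3 = -(5 + V**2 + V*(4 + 2*V))/3 = -5/3 - V**2/3 - V*(4 + 2*V)/3)
g = 0 (g = 0*(-8) = 0)
A(T, B) = 0
(A(-8, -11) + X(13))*5 = (0 + (-5/3 - 1*13**2 - 4/3*13))*5 = (0 + (-5/3 - 1*169 - 52/3))*5 = (0 + (-5/3 - 169 - 52/3))*5 = (0 - 188)*5 = -188*5 = -940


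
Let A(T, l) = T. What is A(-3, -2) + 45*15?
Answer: 672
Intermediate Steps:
A(-3, -2) + 45*15 = -3 + 45*15 = -3 + 675 = 672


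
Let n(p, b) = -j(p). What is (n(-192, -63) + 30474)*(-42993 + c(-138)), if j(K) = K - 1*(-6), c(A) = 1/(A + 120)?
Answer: -3954501250/3 ≈ -1.3182e+9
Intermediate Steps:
c(A) = 1/(120 + A)
j(K) = 6 + K (j(K) = K + 6 = 6 + K)
n(p, b) = -6 - p (n(p, b) = -(6 + p) = -6 - p)
(n(-192, -63) + 30474)*(-42993 + c(-138)) = ((-6 - 1*(-192)) + 30474)*(-42993 + 1/(120 - 138)) = ((-6 + 192) + 30474)*(-42993 + 1/(-18)) = (186 + 30474)*(-42993 - 1/18) = 30660*(-773875/18) = -3954501250/3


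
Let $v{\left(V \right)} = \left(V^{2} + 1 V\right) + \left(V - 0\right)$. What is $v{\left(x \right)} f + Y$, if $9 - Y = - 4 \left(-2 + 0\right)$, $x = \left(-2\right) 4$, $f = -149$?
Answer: $-7151$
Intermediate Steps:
$x = -8$
$Y = 1$ ($Y = 9 - - 4 \left(-2 + 0\right) = 9 - \left(-4\right) \left(-2\right) = 9 - 8 = 1$)
$v{\left(V \right)} = V^{2} + 2 V$ ($v{\left(V \right)} = \left(V^{2} + V\right) + \left(V + 0\right) = \left(V + V^{2}\right) + V = V^{2} + 2 V$)
$v{\left(x \right)} f + Y = - 8 \left(2 - 8\right) \left(-149\right) + 1 = \left(-8\right) \left(-6\right) \left(-149\right) + 1 = 48 \left(-149\right) + 1 = -7152 + 1 = -7151$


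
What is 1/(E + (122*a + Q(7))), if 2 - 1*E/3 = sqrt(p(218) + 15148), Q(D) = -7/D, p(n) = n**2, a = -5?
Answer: 605/198023 - 12*sqrt(3917)/198023 ≈ -0.00073745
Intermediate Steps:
E = 6 - 12*sqrt(3917) (E = 6 - 3*sqrt(218**2 + 15148) = 6 - 3*sqrt(47524 + 15148) = 6 - 12*sqrt(3917) ≈ -745.03)
1/(E + (122*a + Q(7))) = 1/((6 - 12*sqrt(3917)) + (122*(-5) - 7/7)) = 1/((6 - 12*sqrt(3917)) + (-610 - 7*1/7)) = 1/((6 - 12*sqrt(3917)) + (-610 - 1)) = 1/((6 - 12*sqrt(3917)) - 611) = 1/(-605 - 12*sqrt(3917))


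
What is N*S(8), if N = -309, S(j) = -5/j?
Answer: 1545/8 ≈ 193.13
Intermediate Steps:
N*S(8) = -(-1545)/8 = -309*(-5/8) = 1545/8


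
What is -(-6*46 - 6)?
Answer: 282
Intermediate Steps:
-(-6*46 - 6) = -(-276 - 6) = -1*(-282) = 282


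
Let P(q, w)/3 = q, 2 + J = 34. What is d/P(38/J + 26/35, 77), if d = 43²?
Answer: 1035440/3243 ≈ 319.28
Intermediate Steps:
J = 32 (J = -2 + 34 = 32)
P(q, w) = 3*q
d = 1849
d/P(38/J + 26/35, 77) = 1849/((3*(38/32 + 26/35))) = 1849/((3*(38*(1/32) + 26*(1/35)))) = 1849/((3*(19/16 + 26/35))) = 1849/((3*(1081/560))) = 1849/(3243/560) = 1849*(560/3243) = 1035440/3243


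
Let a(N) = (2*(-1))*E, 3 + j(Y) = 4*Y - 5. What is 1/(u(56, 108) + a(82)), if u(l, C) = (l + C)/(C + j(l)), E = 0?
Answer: 81/41 ≈ 1.9756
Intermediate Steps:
j(Y) = -8 + 4*Y (j(Y) = -3 + (4*Y - 5) = -3 + (-5 + 4*Y) = -8 + 4*Y)
a(N) = 0 (a(N) = (2*(-1))*0 = -2*0 = 0)
u(l, C) = (C + l)/(-8 + C + 4*l) (u(l, C) = (l + C)/(C + (-8 + 4*l)) = (C + l)/(-8 + C + 4*l))
1/(u(56, 108) + a(82)) = 1/((108 + 56)/(-8 + 108 + 4*56) + 0) = 1/(164/(-8 + 108 + 224) + 0) = 1/(164/324 + 0) = 1/((1/324)*164 + 0) = 1/(41/81 + 0) = 1/(41/81) = 81/41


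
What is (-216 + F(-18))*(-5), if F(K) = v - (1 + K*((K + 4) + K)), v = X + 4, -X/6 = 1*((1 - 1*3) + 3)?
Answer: 3975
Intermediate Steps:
X = -6 (X = -6*((1 - 1*3) + 3) = -6*((1 - 3) + 3) = -6*(-2 + 3) = -6 ≈ -6.0000)
v = -2 (v = -6 + 4 = -2)
F(K) = -3 - K*(4 + 2*K) (F(K) = -2 - (1 + K*((K + 4) + K)) = -2 - (1 + K*((4 + K) + K)) = -2 - (1 + K*(4 + 2*K)) = -2 + (-1 - K*(4 + 2*K)) = -3 - K*(4 + 2*K))
(-216 + F(-18))*(-5) = (-216 + (-3 - 4*(-18) - 2*(-18)**2))*(-5) = (-216 + (-3 + 72 - 2*324))*(-5) = (-216 + (-3 + 72 - 648))*(-5) = (-216 - 579)*(-5) = -795*(-5) = 3975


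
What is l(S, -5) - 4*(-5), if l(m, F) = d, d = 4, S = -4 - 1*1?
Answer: 24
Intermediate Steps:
S = -5 (S = -4 - 1 = -5)
l(m, F) = 4
l(S, -5) - 4*(-5) = 4 - 4*(-5) = 4 + 20 = 24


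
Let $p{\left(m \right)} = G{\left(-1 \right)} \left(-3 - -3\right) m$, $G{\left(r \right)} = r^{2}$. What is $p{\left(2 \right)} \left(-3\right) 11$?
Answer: $0$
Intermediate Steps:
$p{\left(m \right)} = 0$ ($p{\left(m \right)} = \left(-1\right)^{2} \left(-3 - -3\right) m = 1 \left(-3 + 3\right) m = 1 \cdot 0 m = 0 m = 0$)
$p{\left(2 \right)} \left(-3\right) 11 = 0 \left(-3\right) 11 = 0 \cdot 11 = 0$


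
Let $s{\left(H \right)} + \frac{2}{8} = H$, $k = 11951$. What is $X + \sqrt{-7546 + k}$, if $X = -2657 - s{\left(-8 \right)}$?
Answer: $- \frac{10595}{4} + \sqrt{4405} \approx -2582.4$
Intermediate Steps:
$s{\left(H \right)} = - \frac{1}{4} + H$
$X = - \frac{10595}{4}$ ($X = -2657 - \left(- \frac{1}{4} - 8\right) = -2657 - - \frac{33}{4} = -2657 + \frac{33}{4} = - \frac{10595}{4} \approx -2648.8$)
$X + \sqrt{-7546 + k} = - \frac{10595}{4} + \sqrt{-7546 + 11951} = - \frac{10595}{4} + \sqrt{4405}$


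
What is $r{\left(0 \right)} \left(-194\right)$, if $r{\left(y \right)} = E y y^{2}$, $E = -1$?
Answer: $0$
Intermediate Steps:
$r{\left(y \right)} = - y^{3}$ ($r{\left(y \right)} = - y y^{2} = - y^{3}$)
$r{\left(0 \right)} \left(-194\right) = - 0^{3} \left(-194\right) = \left(-1\right) 0 \left(-194\right) = 0 \left(-194\right) = 0$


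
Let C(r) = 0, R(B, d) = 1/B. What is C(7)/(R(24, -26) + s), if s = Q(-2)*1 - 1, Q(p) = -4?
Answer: 0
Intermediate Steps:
s = -5 (s = -4*1 - 1 = -4 - 1 = -5)
C(7)/(R(24, -26) + s) = 0/(1/24 - 5) = 0/(-119/24) = -24/119*0 = 0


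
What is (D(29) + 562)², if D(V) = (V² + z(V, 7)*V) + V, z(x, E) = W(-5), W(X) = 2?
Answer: 2220100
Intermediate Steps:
z(x, E) = 2
D(V) = V² + 3*V (D(V) = (V² + 2*V) + V = V² + 3*V)
(D(29) + 562)² = (29*(3 + 29) + 562)² = (29*32 + 562)² = (928 + 562)² = 1490² = 2220100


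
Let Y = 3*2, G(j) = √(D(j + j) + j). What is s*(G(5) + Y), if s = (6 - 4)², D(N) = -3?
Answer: 24 + 4*√2 ≈ 29.657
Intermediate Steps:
G(j) = √(-3 + j)
s = 4 (s = 2² = 4)
Y = 6
s*(G(5) + Y) = 4*(√(-3 + 5) + 6) = 4*(√2 + 6) = 4*(6 + √2) = 24 + 4*√2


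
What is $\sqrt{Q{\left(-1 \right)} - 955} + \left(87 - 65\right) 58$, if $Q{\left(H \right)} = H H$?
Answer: $1276 + 3 i \sqrt{106} \approx 1276.0 + 30.887 i$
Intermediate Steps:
$Q{\left(H \right)} = H^{2}$
$\sqrt{Q{\left(-1 \right)} - 955} + \left(87 - 65\right) 58 = \sqrt{\left(-1\right)^{2} - 955} + \left(87 - 65\right) 58 = \sqrt{1 - 955} + 22 \cdot 58 = \sqrt{-954} + 1276 = 3 i \sqrt{106} + 1276 = 1276 + 3 i \sqrt{106}$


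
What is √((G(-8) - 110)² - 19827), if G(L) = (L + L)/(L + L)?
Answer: I*√7946 ≈ 89.14*I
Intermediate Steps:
G(L) = 1 (G(L) = (2*L)/((2*L)) = (2*L)*(1/(2*L)) = 1)
√((G(-8) - 110)² - 19827) = √((1 - 110)² - 19827) = √((-109)² - 19827) = √(11881 - 19827) = √(-7946) = I*√7946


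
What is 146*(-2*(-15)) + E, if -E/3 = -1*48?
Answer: 4524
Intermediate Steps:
E = 144 (E = -(-3)*48 = -3*(-48) = 144)
146*(-2*(-15)) + E = 146*(-2*(-15)) + 144 = 146*30 + 144 = 4380 + 144 = 4524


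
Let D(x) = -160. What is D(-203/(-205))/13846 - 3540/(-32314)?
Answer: 10961150/111854911 ≈ 0.097994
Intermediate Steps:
D(-203/(-205))/13846 - 3540/(-32314) = -160/13846 - 3540/(-32314) = -160*1/13846 - 3540*(-1/32314) = -80/6923 + 1770/16157 = 10961150/111854911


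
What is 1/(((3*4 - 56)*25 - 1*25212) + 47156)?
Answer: 1/20844 ≈ 4.7975e-5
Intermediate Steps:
1/(((3*4 - 56)*25 - 1*25212) + 47156) = 1/(((12 - 56)*25 - 25212) + 47156) = 1/((-44*25 - 25212) + 47156) = 1/((-1100 - 25212) + 47156) = 1/(-26312 + 47156) = 1/20844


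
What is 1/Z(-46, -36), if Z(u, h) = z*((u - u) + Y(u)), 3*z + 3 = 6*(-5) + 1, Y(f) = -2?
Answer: 3/64 ≈ 0.046875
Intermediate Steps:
z = -32/3 (z = -1 + (6*(-5) + 1)/3 = -1 + (-30 + 1)/3 = -1 + (1/3)*(-29) = -1 - 29/3 = -32/3 ≈ -10.667)
Z(u, h) = 64/3 (Z(u, h) = -32*((u - u) - 2)/3 = -32*(0 - 2)/3 = -32/3*(-2) = 64/3)
1/Z(-46, -36) = 1/(64/3) = 3/64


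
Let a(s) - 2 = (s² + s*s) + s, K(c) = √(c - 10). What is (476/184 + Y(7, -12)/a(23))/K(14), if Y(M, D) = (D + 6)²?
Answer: 43511/33212 ≈ 1.3101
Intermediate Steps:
K(c) = √(-10 + c)
a(s) = 2 + s + 2*s² (a(s) = 2 + ((s² + s*s) + s) = 2 + ((s² + s²) + s) = 2 + (2*s² + s) = 2 + (s + 2*s²) = 2 + s + 2*s²)
Y(M, D) = (6 + D)²
(476/184 + Y(7, -12)/a(23))/K(14) = (476/184 + (6 - 12)²/(2 + 23 + 2*23²))/(√(-10 + 14)) = (476*(1/184) + (-6)²/(2 + 23 + 2*529))/(√4) = (119/46 + 36/(2 + 23 + 1058))/2 = (119/46 + 36/1083)*(½) = (119/46 + 36*(1/1083))*(½) = (119/46 + 12/361)*(½) = (43511/16606)*(½) = 43511/33212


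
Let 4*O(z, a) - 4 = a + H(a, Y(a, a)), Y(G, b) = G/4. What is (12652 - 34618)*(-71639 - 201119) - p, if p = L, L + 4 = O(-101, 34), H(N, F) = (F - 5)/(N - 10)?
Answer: 1150349226713/192 ≈ 5.9914e+9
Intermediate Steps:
Y(G, b) = G/4 (Y(G, b) = G*(¼) = G/4)
H(N, F) = (-5 + F)/(-10 + N)
O(z, a) = 1 + a/4 + (-5 + a/4)/(4*(-10 + a)) (O(z, a) = 1 + (a + (-5 + a/4)/(-10 + a))/4 = 1 + (a/4 + (-5 + a/4)/(4*(-10 + a))) = 1 + a/4 + (-5 + a/4)/(4*(-10 + a)))
L = 1063/192 (L = -4 + (-180 - 23*34 + 4*34²)/(16*(-10 + 34)) = -4 + (1/16)*(-180 - 782 + 4*1156)/24 = -4 + (1/16)*(1/24)*(-180 - 782 + 4624) = -4 + (1/16)*(1/24)*3662 = -4 + 1831/192 = 1063/192 ≈ 5.5365)
p = 1063/192 ≈ 5.5365
(12652 - 34618)*(-71639 - 201119) - p = (12652 - 34618)*(-71639 - 201119) - 1*1063/192 = -21966*(-272758) - 1063/192 = 5991402228 - 1063/192 = 1150349226713/192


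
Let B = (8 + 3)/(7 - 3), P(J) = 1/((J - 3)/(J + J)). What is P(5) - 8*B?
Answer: -17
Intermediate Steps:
P(J) = 2*J/(-3 + J) (P(J) = 1/((-3 + J)/((2*J))) = 1/((-3 + J)*(1/(2*J))) = 1/((-3 + J)/(2*J)) = 2*J/(-3 + J))
B = 11/4 ≈ 2.7500
P(5) - 8*B = 2*5/(-3 + 5) - 8*11/4 = 2*5/2 - 22 = 2*5*(1/2) - 22 = 5 - 22 = -17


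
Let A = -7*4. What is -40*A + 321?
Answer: 1441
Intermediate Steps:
A = -28
-40*A + 321 = -40*(-28) + 321 = 1120 + 321 = 1441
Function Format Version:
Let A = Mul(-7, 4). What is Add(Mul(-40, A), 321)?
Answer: 1441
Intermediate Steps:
A = -28
Add(Mul(-40, A), 321) = Add(Mul(-40, -28), 321) = Add(1120, 321) = 1441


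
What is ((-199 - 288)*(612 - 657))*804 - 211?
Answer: 17619449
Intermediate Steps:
((-199 - 288)*(612 - 657))*804 - 211 = -487*(-45)*804 - 211 = 21915*804 - 211 = 17619660 - 211 = 17619449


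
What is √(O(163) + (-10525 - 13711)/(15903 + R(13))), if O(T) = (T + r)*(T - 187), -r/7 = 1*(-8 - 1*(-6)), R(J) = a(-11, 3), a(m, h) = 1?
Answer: I*√16794730358/1988 ≈ 65.188*I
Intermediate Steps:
R(J) = 1
r = 14 (r = -7*(-8 - 1*(-6)) = -7*(-8 + 6) = -7*(-2) = 14)
O(T) = (-187 + T)*(14 + T) (O(T) = (T + 14)*(T - 187) = (14 + T)*(-187 + T) = (-187 + T)*(14 + T))
√(O(163) + (-10525 - 13711)/(15903 + R(13))) = √((-2618 + 163² - 173*163) + (-10525 - 13711)/(15903 + 1)) = √((-2618 + 26569 - 28199) - 24236/15904) = √(-4248 - 24236*1/15904) = √(-4248 - 6059/3976) = √(-16896107/3976) = I*√16794730358/1988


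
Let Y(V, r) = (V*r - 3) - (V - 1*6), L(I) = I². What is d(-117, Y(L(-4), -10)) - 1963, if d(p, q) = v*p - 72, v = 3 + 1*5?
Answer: -2971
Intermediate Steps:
v = 8 (v = 3 + 5 = 8)
Y(V, r) = 3 - V + V*r (Y(V, r) = (-3 + V*r) - (V - 6) = (-3 + V*r) - (-6 + V) = (-3 + V*r) + (6 - V) = 3 - V + V*r)
d(p, q) = -72 + 8*p (d(p, q) = 8*p - 72 = -72 + 8*p)
d(-117, Y(L(-4), -10)) - 1963 = (-72 + 8*(-117)) - 1963 = (-72 - 936) - 1963 = -1008 - 1963 = -2971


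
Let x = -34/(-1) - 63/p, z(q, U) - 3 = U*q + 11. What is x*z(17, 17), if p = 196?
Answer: 285729/28 ≈ 10205.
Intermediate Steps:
z(q, U) = 14 + U*q (z(q, U) = 3 + (U*q + 11) = 3 + (11 + U*q) = 14 + U*q)
x = 943/28 (x = -34/(-1) - 63/196 = -34*(-1) - 63*1/196 = 34 - 9/28 = 943/28 ≈ 33.679)
x*z(17, 17) = 943*(14 + 17*17)/28 = 943*(14 + 289)/28 = (943/28)*303 = 285729/28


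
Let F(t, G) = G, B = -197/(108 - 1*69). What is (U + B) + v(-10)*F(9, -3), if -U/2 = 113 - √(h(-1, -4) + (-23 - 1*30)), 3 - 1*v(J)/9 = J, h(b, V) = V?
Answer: -22700/39 + 2*I*√57 ≈ -582.05 + 15.1*I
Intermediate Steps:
B = -197/39 (B = -197/(108 - 69) = -197/39 ≈ -5.0513)
v(J) = 27 - 9*J
U = -226 + 2*I*√57 (U = -2*(113 - √(-4 + (-23 - 1*30))) = -2*(113 - √(-4 + (-23 - 30))) = -2*(113 - √(-4 - 53)) = -2*(113 - √(-57)) = -2*(113 - I*√57) = -226 + 2*I*√57 ≈ -226.0 + 15.1*I)
(U + B) + v(-10)*F(9, -3) = ((-226 + 2*I*√57) - 197/39) + (27 - 9*(-10))*(-3) = (-9011/39 + 2*I*√57) + (27 + 90)*(-3) = (-9011/39 + 2*I*√57) + 117*(-3) = (-9011/39 + 2*I*√57) - 351 = -22700/39 + 2*I*√57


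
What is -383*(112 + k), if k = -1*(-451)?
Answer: -215629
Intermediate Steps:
k = 451
-383*(112 + k) = -383*(112 + 451) = -383*563 = -215629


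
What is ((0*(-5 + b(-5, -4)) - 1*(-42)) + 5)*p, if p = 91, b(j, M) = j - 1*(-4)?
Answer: 4277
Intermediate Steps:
b(j, M) = 4 + j (b(j, M) = j + 4 = 4 + j)
((0*(-5 + b(-5, -4)) - 1*(-42)) + 5)*p = ((0*(-5 + (4 - 5)) - 1*(-42)) + 5)*91 = ((0*(-5 - 1) + 42) + 5)*91 = ((0*(-6) + 42) + 5)*91 = ((0 + 42) + 5)*91 = (42 + 5)*91 = 47*91 = 4277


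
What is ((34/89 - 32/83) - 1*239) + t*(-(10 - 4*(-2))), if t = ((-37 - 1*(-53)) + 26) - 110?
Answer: 7276169/7387 ≈ 985.00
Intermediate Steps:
t = -68 (t = ((-37 + 53) + 26) - 110 = (16 + 26) - 110 = 42 - 110 = -68)
((34/89 - 32/83) - 1*239) + t*(-(10 - 4*(-2))) = ((34/89 - 32/83) - 1*239) - (-68)*(10 - 4*(-2)) = ((34*(1/89) - 32*1/83) - 239) - (-68)*(10 + 8) = ((34/89 - 32/83) - 239) - (-68)*18 = (-26/7387 - 239) - 68*(-18) = -1765519/7387 + 1224 = 7276169/7387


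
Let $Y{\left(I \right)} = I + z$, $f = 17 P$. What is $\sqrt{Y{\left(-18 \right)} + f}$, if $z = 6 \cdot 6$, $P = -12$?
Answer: $i \sqrt{186} \approx 13.638 i$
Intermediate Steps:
$z = 36$
$f = -204$ ($f = 17 \left(-12\right) = -204$)
$Y{\left(I \right)} = 36 + I$ ($Y{\left(I \right)} = I + 36 = 36 + I$)
$\sqrt{Y{\left(-18 \right)} + f} = \sqrt{\left(36 - 18\right) - 204} = \sqrt{18 - 204} = \sqrt{-186} = i \sqrt{186}$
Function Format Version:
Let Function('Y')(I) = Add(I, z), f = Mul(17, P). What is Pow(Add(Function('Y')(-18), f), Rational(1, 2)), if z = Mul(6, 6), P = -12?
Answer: Mul(I, Pow(186, Rational(1, 2))) ≈ Mul(13.638, I)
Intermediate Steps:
z = 36
f = -204 (f = Mul(17, -12) = -204)
Function('Y')(I) = Add(36, I) (Function('Y')(I) = Add(I, 36) = Add(36, I))
Pow(Add(Function('Y')(-18), f), Rational(1, 2)) = Pow(Add(Add(36, -18), -204), Rational(1, 2)) = Pow(Add(18, -204), Rational(1, 2)) = Pow(-186, Rational(1, 2)) = Mul(I, Pow(186, Rational(1, 2)))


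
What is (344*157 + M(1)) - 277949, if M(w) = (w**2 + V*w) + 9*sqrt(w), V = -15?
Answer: -223946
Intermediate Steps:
M(w) = w**2 - 15*w + 9*sqrt(w) (M(w) = (w**2 - 15*w) + 9*sqrt(w) = w**2 - 15*w + 9*sqrt(w))
(344*157 + M(1)) - 277949 = (344*157 + (1**2 - 15*1 + 9*sqrt(1))) - 277949 = (54008 + (1 - 15 + 9*1)) - 277949 = (54008 + (1 - 15 + 9)) - 277949 = (54008 - 5) - 277949 = 54003 - 277949 = -223946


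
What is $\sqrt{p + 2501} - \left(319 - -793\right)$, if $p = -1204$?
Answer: $-1112 + \sqrt{1297} \approx -1076.0$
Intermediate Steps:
$\sqrt{p + 2501} - \left(319 - -793\right) = \sqrt{-1204 + 2501} - \left(319 - -793\right) = \sqrt{1297} - \left(319 + 793\right) = \sqrt{1297} - 1112 = -1112 + \sqrt{1297}$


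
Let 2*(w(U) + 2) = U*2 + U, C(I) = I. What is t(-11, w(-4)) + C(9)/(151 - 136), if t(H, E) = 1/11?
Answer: 38/55 ≈ 0.69091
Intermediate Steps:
w(U) = -2 + 3*U/2 (w(U) = -2 + (U*2 + U)/2 = -2 + (2*U + U)/2 = -2 + (3*U)/2 = -2 + 3*U/2)
t(H, E) = 1/11
t(-11, w(-4)) + C(9)/(151 - 136) = 1/11 + 9/(151 - 136) = 1/11 + 9/15 = 1/11 + (1/15)*9 = 1/11 + ⅗ = 38/55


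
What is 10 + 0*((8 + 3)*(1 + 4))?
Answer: 10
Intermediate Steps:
10 + 0*((8 + 3)*(1 + 4)) = 10 + 0*(11*5) = 10 + 0*55 = 10 + 0 = 10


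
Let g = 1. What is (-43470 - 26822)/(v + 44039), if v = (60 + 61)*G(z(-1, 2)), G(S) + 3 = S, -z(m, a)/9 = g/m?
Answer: -70292/44765 ≈ -1.5702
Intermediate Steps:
z(m, a) = -9/m
G(S) = -3 + S
v = 726 (v = (60 + 61)*(-3 - 9/(-1)) = 121*(-3 - 9*(-1)) = 121*(-3 + 9) = 121*6 = 726)
(-43470 - 26822)/(v + 44039) = (-43470 - 26822)/(726 + 44039) = -70292/44765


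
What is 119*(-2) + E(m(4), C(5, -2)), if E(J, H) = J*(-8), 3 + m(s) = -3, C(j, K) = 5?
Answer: -190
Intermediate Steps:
m(s) = -6 (m(s) = -3 - 3 = -6)
E(J, H) = -8*J
119*(-2) + E(m(4), C(5, -2)) = 119*(-2) - 8*(-6) = -238 + 48 = -190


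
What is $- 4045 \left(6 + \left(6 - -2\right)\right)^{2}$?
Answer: $-792820$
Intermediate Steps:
$- 4045 \left(6 + \left(6 - -2\right)\right)^{2} = - 4045 \left(6 + \left(6 + 2\right)\right)^{2} = - 4045 \left(6 + 8\right)^{2} = - 4045 \cdot 14^{2} = \left(-4045\right) 196 = -792820$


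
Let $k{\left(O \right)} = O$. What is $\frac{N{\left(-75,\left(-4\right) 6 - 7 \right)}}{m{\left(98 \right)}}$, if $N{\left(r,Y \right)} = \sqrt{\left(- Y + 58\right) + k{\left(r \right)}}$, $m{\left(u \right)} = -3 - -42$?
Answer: $\frac{\sqrt{14}}{39} \approx 0.09594$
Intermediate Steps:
$m{\left(u \right)} = 39$ ($m{\left(u \right)} = -3 + 42 = 39$)
$N{\left(r,Y \right)} = \sqrt{58 + r - Y}$ ($N{\left(r,Y \right)} = \sqrt{\left(- Y + 58\right) + r} = \sqrt{\left(58 - Y\right) + r} = \sqrt{58 + r - Y}$)
$\frac{N{\left(-75,\left(-4\right) 6 - 7 \right)}}{m{\left(98 \right)}} = \frac{\sqrt{58 - 75 - \left(\left(-4\right) 6 - 7\right)}}{39} = \sqrt{58 - 75 - \left(-24 - 7\right)} \frac{1}{39} = \sqrt{58 - 75 - -31} \cdot \frac{1}{39} = \sqrt{58 - 75 + 31} \cdot \frac{1}{39} = \sqrt{14} \cdot \frac{1}{39} = \frac{\sqrt{14}}{39}$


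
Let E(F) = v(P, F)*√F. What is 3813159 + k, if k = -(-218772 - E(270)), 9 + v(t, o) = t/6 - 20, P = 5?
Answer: 4031931 - 169*√30/2 ≈ 4.0315e+6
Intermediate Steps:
v(t, o) = -29 + t/6 (v(t, o) = -9 + (t/6 - 20) = -9 + (-20 + t/6) = -29 + t/6)
E(F) = -169*√F/6 (E(F) = (-29 + (⅙)*5)*√F = (-29 + ⅚)*√F = -169*√F/6)
k = 218772 - 169*√30/2 (k = -(-218772 - (-169)*√270/6) = -(-218772 - (-169)*3*√30/6) = -(-218772 - (-169)*√30/2) = -(-218772 + 169*√30/2) = 218772 - 169*√30/2 ≈ 2.1831e+5)
3813159 + k = 3813159 + (218772 - 169*√30/2) = 4031931 - 169*√30/2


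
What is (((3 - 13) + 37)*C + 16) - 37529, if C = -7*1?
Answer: -37702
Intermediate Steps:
C = -7
(((3 - 13) + 37)*C + 16) - 37529 = (((3 - 13) + 37)*(-7) + 16) - 37529 = ((-10 + 37)*(-7) + 16) - 37529 = (27*(-7) + 16) - 37529 = (-189 + 16) - 37529 = -173 - 37529 = -37702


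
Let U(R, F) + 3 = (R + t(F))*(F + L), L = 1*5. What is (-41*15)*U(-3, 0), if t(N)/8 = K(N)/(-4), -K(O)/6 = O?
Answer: 11070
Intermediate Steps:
K(O) = -6*O
t(N) = 12*N (t(N) = 8*(-6*N/(-4)) = 8*(-6*N*(-¼)) = 8*(3*N/2) = 12*N)
L = 5
U(R, F) = -3 + (5 + F)*(R + 12*F) (U(R, F) = -3 + (R + 12*F)*(F + 5) = -3 + (R + 12*F)*(5 + F) = -3 + (5 + F)*(R + 12*F))
(-41*15)*U(-3, 0) = (-41*15)*(-3 + 5*(-3) + 12*0² + 60*0 + 0*(-3)) = -615*(-3 - 15 + 12*0 + 0 + 0) = -615*(-3 - 15 + 0 + 0 + 0) = -615*(-18) = 11070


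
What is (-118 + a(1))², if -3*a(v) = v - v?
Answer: 13924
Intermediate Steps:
a(v) = 0 (a(v) = -(v - v)/3 = -⅓*0 = 0)
(-118 + a(1))² = (-118 + 0)² = (-118)² = 13924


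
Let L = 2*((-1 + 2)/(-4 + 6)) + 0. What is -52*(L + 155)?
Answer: -8112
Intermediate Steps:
L = 1 (L = 2*(1/2) + 0 = 2*(1*(½)) + 0 = 2*(½) + 0 = 1 + 0 = 1)
-52*(L + 155) = -52*(1 + 155) = -52*156 = -8112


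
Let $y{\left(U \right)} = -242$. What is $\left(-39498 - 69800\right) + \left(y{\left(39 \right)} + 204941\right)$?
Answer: $95401$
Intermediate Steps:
$\left(-39498 - 69800\right) + \left(y{\left(39 \right)} + 204941\right) = \left(-39498 - 69800\right) + \left(-242 + 204941\right) = -109298 + 204699 = 95401$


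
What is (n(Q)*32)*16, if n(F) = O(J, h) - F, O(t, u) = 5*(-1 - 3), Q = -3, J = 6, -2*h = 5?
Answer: -8704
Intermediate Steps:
h = -5/2 (h = -½*5 = -5/2 ≈ -2.5000)
O(t, u) = -20 (O(t, u) = 5*(-4) = -20)
n(F) = -20 - F
(n(Q)*32)*16 = ((-20 - 1*(-3))*32)*16 = ((-20 + 3)*32)*16 = -17*32*16 = -544*16 = -8704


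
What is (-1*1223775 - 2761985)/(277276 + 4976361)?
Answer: -3985760/5253637 ≈ -0.75867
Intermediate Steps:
(-1*1223775 - 2761985)/(277276 + 4976361) = (-1223775 - 2761985)/5253637 = -3985760*1/5253637 = -3985760/5253637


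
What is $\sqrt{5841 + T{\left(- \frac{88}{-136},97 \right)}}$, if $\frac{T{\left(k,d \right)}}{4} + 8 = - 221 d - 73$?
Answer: $i \sqrt{80231} \approx 283.25 i$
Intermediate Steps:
$T{\left(k,d \right)} = -324 - 884 d$ ($T{\left(k,d \right)} = -32 + 4 \left(- 221 d - 73\right) = -32 + 4 \left(-73 - 221 d\right) = -32 - \left(292 + 884 d\right) = -324 - 884 d$)
$\sqrt{5841 + T{\left(- \frac{88}{-136},97 \right)}} = \sqrt{5841 - 86072} = \sqrt{-80231} = i \sqrt{80231}$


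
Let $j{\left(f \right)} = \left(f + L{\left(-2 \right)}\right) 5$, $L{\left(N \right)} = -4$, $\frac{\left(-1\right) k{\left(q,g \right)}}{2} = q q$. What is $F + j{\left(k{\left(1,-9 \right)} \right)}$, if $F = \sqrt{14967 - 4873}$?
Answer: $-30 + 7 \sqrt{206} \approx 70.469$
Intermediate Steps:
$k{\left(q,g \right)} = - 2 q^{2}$ ($k{\left(q,g \right)} = - 2 q q = - 2 q^{2}$)
$F = 7 \sqrt{206}$ ($F = \sqrt{10094} = 7 \sqrt{206} \approx 100.47$)
$j{\left(f \right)} = -20 + 5 f$ ($j{\left(f \right)} = \left(f - 4\right) 5 = \left(-4 + f\right) 5 = -20 + 5 f$)
$F + j{\left(k{\left(1,-9 \right)} \right)} = 7 \sqrt{206} - \left(20 - 5 \left(- 2 \cdot 1^{2}\right)\right) = 7 \sqrt{206} - \left(20 - 5 \left(\left(-2\right) 1\right)\right) = 7 \sqrt{206} + \left(-20 + 5 \left(-2\right)\right) = 7 \sqrt{206} - 30 = -30 + 7 \sqrt{206}$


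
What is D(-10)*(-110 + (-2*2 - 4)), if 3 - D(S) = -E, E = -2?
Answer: -118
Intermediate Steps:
D(S) = 1 (D(S) = 3 - (-1)*(-2) = 3 - 1*2 = 3 - 2 = 1)
D(-10)*(-110 + (-2*2 - 4)) = 1*(-110 + (-2*2 - 4)) = 1*(-110 + (-4 - 4)) = 1*(-110 - 8) = 1*(-118) = -118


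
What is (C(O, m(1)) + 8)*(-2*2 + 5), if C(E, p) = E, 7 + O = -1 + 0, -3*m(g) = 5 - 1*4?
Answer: 0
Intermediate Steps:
m(g) = -1/3 (m(g) = -(5 - 1*4)/3 = -(5 - 4)/3 = -1/3*1 = -1/3)
O = -8 (O = -7 + (-1 + 0) = -7 - 1 = -8)
(C(O, m(1)) + 8)*(-2*2 + 5) = (-8 + 8)*(-2*2 + 5) = 0*(-4 + 5) = 0*1 = 0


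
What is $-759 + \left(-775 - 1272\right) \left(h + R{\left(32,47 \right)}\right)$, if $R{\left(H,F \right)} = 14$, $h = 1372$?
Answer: $-2837901$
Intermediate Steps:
$-759 + \left(-775 - 1272\right) \left(h + R{\left(32,47 \right)}\right) = -759 + \left(-775 - 1272\right) \left(1372 + 14\right) = -759 - 2837142 = -2837901$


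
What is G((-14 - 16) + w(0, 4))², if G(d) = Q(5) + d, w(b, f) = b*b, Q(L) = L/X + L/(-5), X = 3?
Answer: 7744/9 ≈ 860.44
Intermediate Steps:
Q(L) = 2*L/15 (Q(L) = L/3 + L/(-5) = L*(⅓) + L*(-⅕) = L/3 - L/5 = 2*L/15)
w(b, f) = b²
G(d) = ⅔ + d (G(d) = (2/15)*5 + d = ⅔ + d)
G((-14 - 16) + w(0, 4))² = (⅔ + ((-14 - 16) + 0²))² = (⅔ + (-30 + 0))² = (⅔ - 30)² = (-88/3)² = 7744/9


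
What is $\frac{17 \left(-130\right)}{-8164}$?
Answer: $\frac{85}{314} \approx 0.2707$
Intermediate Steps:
$\frac{17 \left(-130\right)}{-8164} = \left(-2210\right) \left(- \frac{1}{8164}\right) = \frac{85}{314}$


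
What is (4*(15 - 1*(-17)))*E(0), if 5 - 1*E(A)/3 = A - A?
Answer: 1920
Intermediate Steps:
E(A) = 15 (E(A) = 15 - 3*(A - A) = 15 - 3*0 = 15 + 0 = 15)
(4*(15 - 1*(-17)))*E(0) = (4*(15 - 1*(-17)))*15 = (4*(15 + 17))*15 = (4*32)*15 = 128*15 = 1920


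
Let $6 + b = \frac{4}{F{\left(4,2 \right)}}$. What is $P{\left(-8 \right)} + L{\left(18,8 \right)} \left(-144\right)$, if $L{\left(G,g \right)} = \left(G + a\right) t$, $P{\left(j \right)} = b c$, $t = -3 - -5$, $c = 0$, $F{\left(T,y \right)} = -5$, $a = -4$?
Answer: $-4032$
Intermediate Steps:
$b = - \frac{34}{5}$ ($b = -6 + \frac{4}{-5} = -6 + 4 \left(- \frac{1}{5}\right) = -6 - \frac{4}{5} = - \frac{34}{5} \approx -6.8$)
$t = 2$ ($t = -3 + 5 = 2$)
$P{\left(j \right)} = 0$ ($P{\left(j \right)} = \left(- \frac{34}{5}\right) 0 = 0$)
$L{\left(G,g \right)} = -8 + 2 G$ ($L{\left(G,g \right)} = \left(G - 4\right) 2 = \left(-4 + G\right) 2 = -8 + 2 G$)
$P{\left(-8 \right)} + L{\left(18,8 \right)} \left(-144\right) = 0 + \left(-8 + 2 \cdot 18\right) \left(-144\right) = 0 + \left(-8 + 36\right) \left(-144\right) = 0 + 28 \left(-144\right) = 0 - 4032 = -4032$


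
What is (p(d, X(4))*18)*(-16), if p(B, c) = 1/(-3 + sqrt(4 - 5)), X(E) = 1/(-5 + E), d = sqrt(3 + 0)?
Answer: 432/5 + 144*I/5 ≈ 86.4 + 28.8*I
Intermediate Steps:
d = sqrt(3) ≈ 1.7320
p(B, c) = (-3 - I)/10 (p(B, c) = 1/(-3 + sqrt(-1)) = 1/(-3 + I) = (-3 - I)/10)
(p(d, X(4))*18)*(-16) = ((-3/10 - I/10)*18)*(-16) = (-27/5 - 9*I/5)*(-16) = 432/5 + 144*I/5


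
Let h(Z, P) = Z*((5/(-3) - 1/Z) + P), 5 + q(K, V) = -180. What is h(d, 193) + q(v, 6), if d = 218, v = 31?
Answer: 124574/3 ≈ 41525.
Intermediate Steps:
q(K, V) = -185 (q(K, V) = -5 - 180 = -185)
h(Z, P) = Z*(-5/3 + P - 1/Z) (h(Z, P) = Z*((5*(-⅓) - 1/Z) + P) = Z*((-5/3 - 1/Z) + P) = Z*(-5/3 + P - 1/Z))
h(d, 193) + q(v, 6) = (-1 - 5/3*218 + 193*218) - 185 = (-1 - 1090/3 + 42074) - 185 = 125129/3 - 185 = 124574/3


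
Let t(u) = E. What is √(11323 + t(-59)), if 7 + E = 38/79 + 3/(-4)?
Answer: √282485909/158 ≈ 106.38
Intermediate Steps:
E = -2297/316 (E = -7 + (38/79 + 3/(-4)) = -7 + (38*(1/79) + 3*(-¼)) = -7 + (38/79 - ¾) = -7 - 85/316 = -2297/316 ≈ -7.2690)
t(u) = -2297/316
√(11323 + t(-59)) = √(11323 - 2297/316) = √(3575771/316) = √282485909/158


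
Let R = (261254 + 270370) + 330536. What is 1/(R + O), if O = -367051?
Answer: 1/495109 ≈ 2.0198e-6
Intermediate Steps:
R = 862160 (R = 531624 + 330536 = 862160)
1/(R + O) = 1/(862160 - 367051) = 1/495109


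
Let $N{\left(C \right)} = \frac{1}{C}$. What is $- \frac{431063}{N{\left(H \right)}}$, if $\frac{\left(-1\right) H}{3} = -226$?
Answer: $-292260714$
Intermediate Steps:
$H = 678$ ($H = \left(-3\right) \left(-226\right) = 678$)
$- \frac{431063}{N{\left(H \right)}} = - \frac{431063}{\frac{1}{678}} = - 431063 \frac{1}{\frac{1}{678}} = \left(-431063\right) 678 = -292260714$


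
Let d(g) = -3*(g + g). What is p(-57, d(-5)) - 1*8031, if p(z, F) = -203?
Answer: -8234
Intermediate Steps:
d(g) = -6*g
p(-57, d(-5)) - 1*8031 = -203 - 1*8031 = -203 - 8031 = -8234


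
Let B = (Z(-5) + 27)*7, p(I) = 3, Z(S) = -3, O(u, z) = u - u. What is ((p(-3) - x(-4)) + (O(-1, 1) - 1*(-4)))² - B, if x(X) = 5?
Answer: -164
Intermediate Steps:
O(u, z) = 0
B = 168 (B = (-3 + 27)*7 = 24*7 = 168)
((p(-3) - x(-4)) + (O(-1, 1) - 1*(-4)))² - B = ((3 - 1*5) + (0 - 1*(-4)))² - 1*168 = ((3 - 5) + (0 + 4))² - 168 = (-2 + 4)² - 168 = 2² - 168 = 4 - 168 = -164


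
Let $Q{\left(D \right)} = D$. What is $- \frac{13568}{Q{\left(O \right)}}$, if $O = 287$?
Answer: $- \frac{13568}{287} \approx -47.275$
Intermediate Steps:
$- \frac{13568}{Q{\left(O \right)}} = - \frac{13568}{287}$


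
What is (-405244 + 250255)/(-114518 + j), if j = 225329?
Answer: -51663/36937 ≈ -1.3987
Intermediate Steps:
(-405244 + 250255)/(-114518 + j) = (-405244 + 250255)/(-114518 + 225329) = -154989/110811 = -154989*1/110811 = -51663/36937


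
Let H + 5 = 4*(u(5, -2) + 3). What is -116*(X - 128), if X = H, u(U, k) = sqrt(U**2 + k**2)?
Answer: 14036 - 464*sqrt(29) ≈ 11537.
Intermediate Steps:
H = 7 + 4*sqrt(29) (H = -5 + 4*(sqrt(5**2 + (-2)**2) + 3) = -5 + 4*(sqrt(25 + 4) + 3) = -5 + 4*(sqrt(29) + 3) = -5 + 4*(3 + sqrt(29)) = -5 + (12 + 4*sqrt(29)) = 7 + 4*sqrt(29) ≈ 28.541)
X = 7 + 4*sqrt(29) ≈ 28.541
-116*(X - 128) = -116*((7 + 4*sqrt(29)) - 128) = -116*(-121 + 4*sqrt(29)) = 14036 - 464*sqrt(29)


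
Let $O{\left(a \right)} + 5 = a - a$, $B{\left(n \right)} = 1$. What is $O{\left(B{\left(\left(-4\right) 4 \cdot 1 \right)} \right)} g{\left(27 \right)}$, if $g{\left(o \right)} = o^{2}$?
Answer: $-3645$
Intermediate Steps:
$O{\left(a \right)} = -5$ ($O{\left(a \right)} = -5 + \left(a - a\right) = -5 + 0 = -5$)
$O{\left(B{\left(\left(-4\right) 4 \cdot 1 \right)} \right)} g{\left(27 \right)} = - 5 \cdot 27^{2} = \left(-5\right) 729 = -3645$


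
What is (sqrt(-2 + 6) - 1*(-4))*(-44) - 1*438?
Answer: -702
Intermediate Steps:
(sqrt(-2 + 6) - 1*(-4))*(-44) - 1*438 = (sqrt(4) + 4)*(-44) - 438 = (2 + 4)*(-44) - 438 = 6*(-44) - 438 = -264 - 438 = -702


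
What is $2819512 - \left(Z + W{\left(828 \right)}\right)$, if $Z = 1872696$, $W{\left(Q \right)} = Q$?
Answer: $945988$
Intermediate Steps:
$2819512 - \left(Z + W{\left(828 \right)}\right) = 2819512 - \left(1872696 + 828\right) = 2819512 - 1873524 = 945988$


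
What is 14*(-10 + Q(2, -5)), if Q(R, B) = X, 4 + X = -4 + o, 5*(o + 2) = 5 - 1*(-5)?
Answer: -252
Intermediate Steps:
o = 0 (o = -2 + (5 - 1*(-5))/5 = -2 + (5 + 5)/5 = -2 + (⅕)*10 = -2 + 2 = 0)
X = -8 (X = -4 + (-4 + 0) = -4 - 4 = -8)
Q(R, B) = -8
14*(-10 + Q(2, -5)) = 14*(-10 - 8) = 14*(-18) = -252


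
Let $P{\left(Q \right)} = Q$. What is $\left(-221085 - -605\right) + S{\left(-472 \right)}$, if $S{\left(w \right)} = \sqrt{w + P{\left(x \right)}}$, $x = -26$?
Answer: $-220480 + i \sqrt{498} \approx -2.2048 \cdot 10^{5} + 22.316 i$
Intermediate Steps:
$S{\left(w \right)} = \sqrt{-26 + w}$ ($S{\left(w \right)} = \sqrt{w - 26} = \sqrt{-26 + w}$)
$\left(-221085 - -605\right) + S{\left(-472 \right)} = \left(-221085 - -605\right) + \sqrt{-26 - 472} = \left(-221085 + 605\right) + \sqrt{-498} = -220480 + i \sqrt{498}$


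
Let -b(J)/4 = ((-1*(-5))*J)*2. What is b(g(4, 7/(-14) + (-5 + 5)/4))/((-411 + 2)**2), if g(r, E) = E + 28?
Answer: -1100/167281 ≈ -0.0065758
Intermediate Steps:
g(r, E) = 28 + E
b(J) = -40*J (b(J) = -4*(-1*(-5))*J*2 = -4*5*J*2 = -40*J)
b(g(4, 7/(-14) + (-5 + 5)/4))/((-411 + 2)**2) = (-40*(28 + (7/(-14) + (-5 + 5)/4)))/((-411 + 2)**2) = (-40*(28 + (7*(-1/14) + 0*(1/4))))/((-409)**2) = -40*(28 + (-1/2 + 0))/167281 = -40*(28 - 1/2)*(1/167281) = -40*55/2*(1/167281) = -1100*1/167281 = -1100/167281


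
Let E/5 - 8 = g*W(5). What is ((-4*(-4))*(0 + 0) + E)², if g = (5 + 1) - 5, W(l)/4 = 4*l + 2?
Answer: 230400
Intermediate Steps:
W(l) = 8 + 16*l (W(l) = 4*(4*l + 2) = 4*(2 + 4*l) = 8 + 16*l)
g = 1 (g = 6 - 5 = 1)
E = 480 (E = 40 + 5*(1*(8 + 16*5)) = 40 + 5*(1*(8 + 80)) = 40 + 5*(1*88) = 40 + 5*88 = 40 + 440 = 480)
((-4*(-4))*(0 + 0) + E)² = ((-4*(-4))*(0 + 0) + 480)² = (16*0 + 480)² = (0 + 480)² = 480² = 230400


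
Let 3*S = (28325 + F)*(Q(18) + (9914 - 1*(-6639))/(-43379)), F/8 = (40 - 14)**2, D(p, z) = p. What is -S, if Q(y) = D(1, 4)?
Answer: -43091498/6197 ≈ -6953.6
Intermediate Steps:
Q(y) = 1
F = 5408 (F = 8*(40 - 14)**2 = 8*26**2 = 8*676 = 5408)
S = 43091498/6197 (S = ((28325 + 5408)*(1 + (9914 - 1*(-6639))/(-43379)))/3 = (33733*(1 + (9914 + 6639)*(-1/43379)))/3 = (33733*(1 + 16553*(-1/43379)))/3 = (33733*(1 - 16553/43379))/3 = (33733*(26826/43379))/3 = (1/3)*(129274494/6197) = 43091498/6197 ≈ 6953.6)
-S = -1*43091498/6197 = -43091498/6197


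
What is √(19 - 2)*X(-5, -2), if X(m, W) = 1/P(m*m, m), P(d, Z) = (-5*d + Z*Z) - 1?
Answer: -√17/101 ≈ -0.040823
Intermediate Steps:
P(d, Z) = -1 + Z² - 5*d (P(d, Z) = (-5*d + Z²) - 1 = (Z² - 5*d) - 1 = -1 + Z² - 5*d)
X(m, W) = 1/(-1 - 4*m²) (X(m, W) = 1/(-1 + m² - 5*m*m) = 1/(-1 + m² - 5*m²) = 1/(-1 - 4*m²))
√(19 - 2)*X(-5, -2) = √(19 - 2)*(-1/(1 + 4*(-5)²)) = √17*(-1/(1 + 4*25)) = √17*(-1/(1 + 100)) = √17*(-1/101) = -√17/101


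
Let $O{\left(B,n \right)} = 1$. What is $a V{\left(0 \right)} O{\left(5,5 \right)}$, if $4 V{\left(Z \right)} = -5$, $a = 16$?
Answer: $-20$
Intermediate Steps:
$V{\left(Z \right)} = - \frac{5}{4}$ ($V{\left(Z \right)} = \frac{1}{4} \left(-5\right) = - \frac{5}{4}$)
$a V{\left(0 \right)} O{\left(5,5 \right)} = 16 \left(- \frac{5}{4}\right) 1 = \left(-20\right) 1 = -20$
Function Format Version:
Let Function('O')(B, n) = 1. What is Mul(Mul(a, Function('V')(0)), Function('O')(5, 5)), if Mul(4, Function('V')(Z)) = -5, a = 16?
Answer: -20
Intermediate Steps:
Function('V')(Z) = Rational(-5, 4) (Function('V')(Z) = Mul(Rational(1, 4), -5) = Rational(-5, 4))
Mul(Mul(a, Function('V')(0)), Function('O')(5, 5)) = Mul(Mul(16, Rational(-5, 4)), 1) = Mul(-20, 1) = -20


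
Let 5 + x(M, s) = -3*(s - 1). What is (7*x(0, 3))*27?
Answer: -2079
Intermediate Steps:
x(M, s) = -2 - 3*s (x(M, s) = -5 - 3*(s - 1) = -5 - 3*(-1 + s) = -5 + (3 - 3*s) = -2 - 3*s)
(7*x(0, 3))*27 = (7*(-2 - 3*3))*27 = (7*(-2 - 9))*27 = (7*(-11))*27 = -77*27 = -2079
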